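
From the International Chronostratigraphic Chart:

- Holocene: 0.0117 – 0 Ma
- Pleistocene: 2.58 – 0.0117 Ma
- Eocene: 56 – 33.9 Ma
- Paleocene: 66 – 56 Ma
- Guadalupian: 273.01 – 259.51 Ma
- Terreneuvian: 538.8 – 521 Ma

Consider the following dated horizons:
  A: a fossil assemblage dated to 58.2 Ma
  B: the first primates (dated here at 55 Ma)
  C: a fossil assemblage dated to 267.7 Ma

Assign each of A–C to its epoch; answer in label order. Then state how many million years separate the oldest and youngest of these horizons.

A — Paleocene; B — Eocene; C — Guadalupian; span 212.7 million years

A: 58.2 Ma lies in 66–56 Ma, so Paleocene.
B: 55 Ma lies in 56–33.9 Ma, so Eocene.
C: 267.7 Ma lies in 273.01–259.51 Ma, so Guadalupian.
Oldest = 267.7 Ma, youngest = 55 Ma → span 212.7 Myr.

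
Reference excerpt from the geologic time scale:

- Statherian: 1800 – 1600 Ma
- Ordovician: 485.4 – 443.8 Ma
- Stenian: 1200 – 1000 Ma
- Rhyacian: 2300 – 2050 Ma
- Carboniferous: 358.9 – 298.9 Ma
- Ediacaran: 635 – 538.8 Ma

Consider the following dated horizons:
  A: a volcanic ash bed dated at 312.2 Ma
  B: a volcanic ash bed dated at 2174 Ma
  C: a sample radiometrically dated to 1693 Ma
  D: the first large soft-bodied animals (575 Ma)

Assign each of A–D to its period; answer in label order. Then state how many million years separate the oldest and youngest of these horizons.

A — Carboniferous; B — Rhyacian; C — Statherian; D — Ediacaran; span 1861.8 million years

Match each age against the start–end ranges in the excerpt: A = 312.2 Ma → Carboniferous (358.9–298.9); B = 2174 Ma → Rhyacian (2300–2050); C = 1693 Ma → Statherian (1800–1600); D = 575 Ma → Ediacaran (635–538.8).
The largest age is 2174 Ma and the smallest is 312.2 Ma; their difference is 1861.8 Myr.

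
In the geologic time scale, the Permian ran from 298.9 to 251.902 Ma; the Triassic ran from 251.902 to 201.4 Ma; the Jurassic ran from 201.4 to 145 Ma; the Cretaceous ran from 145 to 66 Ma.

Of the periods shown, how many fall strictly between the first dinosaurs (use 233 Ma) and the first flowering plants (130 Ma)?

The older date is 233 Ma and the younger is 130 Ma.
Periods with start < 233 and end > 130 Ma: Jurassic (201.4–145).
That is 1 complete period.

1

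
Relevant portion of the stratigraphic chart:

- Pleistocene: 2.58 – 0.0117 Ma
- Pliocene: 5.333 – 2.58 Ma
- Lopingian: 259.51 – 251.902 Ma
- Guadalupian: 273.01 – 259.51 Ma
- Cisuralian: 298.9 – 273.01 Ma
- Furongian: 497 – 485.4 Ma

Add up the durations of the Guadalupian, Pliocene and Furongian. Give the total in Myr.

27.853 million years

Each duration: Guadalupian = 13.5; Pliocene = 2.753; Furongian = 11.6.
Sum: 13.5 + 2.753 + 11.6 = 27.853 Myr.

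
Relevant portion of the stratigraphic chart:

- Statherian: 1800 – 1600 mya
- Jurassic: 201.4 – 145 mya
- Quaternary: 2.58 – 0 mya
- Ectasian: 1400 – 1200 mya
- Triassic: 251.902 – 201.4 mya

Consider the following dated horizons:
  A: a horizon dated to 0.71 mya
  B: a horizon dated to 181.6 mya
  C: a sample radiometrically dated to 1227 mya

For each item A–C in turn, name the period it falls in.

A — Quaternary; B — Jurassic; C — Ectasian

A: 0.71 Ma lies in 2.58–0 Ma, so Quaternary.
B: 181.6 Ma lies in 201.4–145 Ma, so Jurassic.
C: 1227 Ma lies in 1400–1200 Ma, so Ectasian.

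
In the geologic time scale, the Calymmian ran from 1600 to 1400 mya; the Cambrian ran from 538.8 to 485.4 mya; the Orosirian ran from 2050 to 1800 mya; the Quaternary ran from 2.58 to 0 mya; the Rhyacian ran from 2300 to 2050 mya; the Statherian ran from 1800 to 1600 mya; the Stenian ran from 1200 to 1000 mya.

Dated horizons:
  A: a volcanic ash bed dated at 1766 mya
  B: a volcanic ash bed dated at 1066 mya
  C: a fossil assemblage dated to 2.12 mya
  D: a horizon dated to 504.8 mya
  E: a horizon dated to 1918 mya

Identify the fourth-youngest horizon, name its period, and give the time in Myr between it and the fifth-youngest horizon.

Smaller Ma means younger, so youngest first: C 2.12 < D 504.8 < B 1066 < A 1766 < E 1918.
Counting 4 along gives A (1766 Ma); the excerpt puts that inside the Statherian, 1800–1600 Ma.
Next in line is E (1918 Ma), and 1918 − 1766 = 152 Myr.

A, in the Statherian; 152 million years to E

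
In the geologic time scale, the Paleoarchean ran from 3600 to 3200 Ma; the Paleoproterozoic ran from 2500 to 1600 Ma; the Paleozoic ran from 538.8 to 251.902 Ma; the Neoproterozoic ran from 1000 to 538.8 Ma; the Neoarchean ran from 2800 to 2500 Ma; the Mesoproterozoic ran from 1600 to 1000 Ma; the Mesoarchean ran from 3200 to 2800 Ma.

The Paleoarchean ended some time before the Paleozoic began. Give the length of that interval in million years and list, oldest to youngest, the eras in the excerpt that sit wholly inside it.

The Paleoarchean closes at 3200 Ma and the Paleozoic opens at 538.8 Ma, so the interval is 3200 − 538.8 = 2661.2 Myr.
An era fits inside if it starts at or after 3200 Ma and ends at or before 538.8 Ma; oldest first that gives Mesoarchean, Neoarchean, Paleoproterozoic, Mesoproterozoic, Neoproterozoic.

2661.2 million years; Mesoarchean, Neoarchean, Paleoproterozoic, Mesoproterozoic, Neoproterozoic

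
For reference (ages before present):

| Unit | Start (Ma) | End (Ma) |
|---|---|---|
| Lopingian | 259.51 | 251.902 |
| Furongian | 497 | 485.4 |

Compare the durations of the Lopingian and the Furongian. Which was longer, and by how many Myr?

Furongian, by 3.992 million years

Lopingian: 259.51 − 251.902 = 7.608 Myr.
Furongian: 497 − 485.4 = 11.6 Myr.
Difference: 11.6 − 7.608 = 3.992 Myr, so the Furongian was longer.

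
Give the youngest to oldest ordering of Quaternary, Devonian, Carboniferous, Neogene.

Quaternary, Neogene, Carboniferous, Devonian

Group by era (each group listed oldest first) — Paleozoic: Devonian, Carboniferous; Cenozoic: Neogene, Quaternary. The eras run Paleozoic → Mesozoic → Cenozoic. Concatenating the groups in that era order and then reversing gives youngest to oldest.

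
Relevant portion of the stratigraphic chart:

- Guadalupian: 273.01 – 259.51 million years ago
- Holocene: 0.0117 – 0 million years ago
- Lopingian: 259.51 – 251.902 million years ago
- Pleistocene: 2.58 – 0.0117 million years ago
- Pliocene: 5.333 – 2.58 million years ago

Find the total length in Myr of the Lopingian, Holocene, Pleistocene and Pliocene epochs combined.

Duration is start − end for each: (259.51 − 251.902) + (0.0117 − 0) + (2.58 − 0.0117) + (5.333 − 2.58).
That is 7.608 + 0.0117 + 2.5683 + 2.753, which totals 12.941 million years.

12.941 million years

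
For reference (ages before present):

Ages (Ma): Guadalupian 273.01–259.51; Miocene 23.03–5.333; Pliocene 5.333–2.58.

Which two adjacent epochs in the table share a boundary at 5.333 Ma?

Miocene and Pliocene

The Miocene ends at 5.333 Ma and the Pliocene begins at 5.333 Ma, so they share that boundary.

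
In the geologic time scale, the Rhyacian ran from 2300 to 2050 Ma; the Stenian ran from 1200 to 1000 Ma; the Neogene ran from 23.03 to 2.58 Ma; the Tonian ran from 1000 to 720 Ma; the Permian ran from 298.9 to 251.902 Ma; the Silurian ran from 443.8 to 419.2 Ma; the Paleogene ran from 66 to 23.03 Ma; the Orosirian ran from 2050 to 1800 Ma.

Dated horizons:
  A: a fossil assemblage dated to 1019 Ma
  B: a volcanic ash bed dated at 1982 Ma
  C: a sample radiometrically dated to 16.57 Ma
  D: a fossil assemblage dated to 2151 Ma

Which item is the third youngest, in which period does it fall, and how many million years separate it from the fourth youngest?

Smaller Ma means younger, so youngest first: C 16.57 < A 1019 < B 1982 < D 2151.
Counting 3 along gives B (1982 Ma); the excerpt puts that inside the Orosirian, 2050–1800 Ma.
Next in line is D (2151 Ma), and 2151 − 1982 = 169 Myr.

B, in the Orosirian; 169 million years to D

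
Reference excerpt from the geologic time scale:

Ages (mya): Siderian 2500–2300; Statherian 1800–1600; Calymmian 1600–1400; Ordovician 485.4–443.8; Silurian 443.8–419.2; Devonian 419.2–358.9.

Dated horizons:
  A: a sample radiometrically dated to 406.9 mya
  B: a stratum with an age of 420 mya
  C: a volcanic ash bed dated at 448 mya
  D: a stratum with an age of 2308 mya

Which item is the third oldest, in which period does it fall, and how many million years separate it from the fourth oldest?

B, in the Silurian; 13.1 million years to A

Sorted oldest-first by Ma: D (2308), C (448), B (420), A (406.9).
The third oldest is B at 420 Ma, which lies in 443.8–419.2 Ma: the Silurian.
The fourth oldest is A at 406.9 Ma; separation = |420 − 406.9| = 13.1 Myr.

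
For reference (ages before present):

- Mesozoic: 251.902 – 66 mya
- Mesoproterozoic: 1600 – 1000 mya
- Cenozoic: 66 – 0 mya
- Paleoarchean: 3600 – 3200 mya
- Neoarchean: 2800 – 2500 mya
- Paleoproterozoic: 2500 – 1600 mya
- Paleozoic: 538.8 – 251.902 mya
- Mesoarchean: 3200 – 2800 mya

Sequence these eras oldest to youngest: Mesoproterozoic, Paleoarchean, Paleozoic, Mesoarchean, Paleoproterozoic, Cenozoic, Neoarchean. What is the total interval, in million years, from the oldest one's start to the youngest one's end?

Paleoarchean, Mesoarchean, Neoarchean, Paleoproterozoic, Mesoproterozoic, Paleozoic, Cenozoic; total span 3600 Myr

Start ages (Ma): Paleoarchean 3600, Mesoarchean 3200, Neoarchean 2800, Paleoproterozoic 2500, Mesoproterozoic 1600, Paleozoic 538.8, Cenozoic 66.
Ordered oldest to youngest: Paleoarchean, Mesoarchean, Neoarchean, Paleoproterozoic, Mesoproterozoic, Paleozoic, Cenozoic.
Span = 3600 − 0 = 3600 Myr.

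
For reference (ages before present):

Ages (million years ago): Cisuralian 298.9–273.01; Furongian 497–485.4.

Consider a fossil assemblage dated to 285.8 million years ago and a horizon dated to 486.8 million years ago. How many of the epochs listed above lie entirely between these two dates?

0

Checking each listed span, none has both start < 486.8 Ma and end > 285.8 Ma — every epoch straddles one of the two dates or lies outside them — so the count is 0.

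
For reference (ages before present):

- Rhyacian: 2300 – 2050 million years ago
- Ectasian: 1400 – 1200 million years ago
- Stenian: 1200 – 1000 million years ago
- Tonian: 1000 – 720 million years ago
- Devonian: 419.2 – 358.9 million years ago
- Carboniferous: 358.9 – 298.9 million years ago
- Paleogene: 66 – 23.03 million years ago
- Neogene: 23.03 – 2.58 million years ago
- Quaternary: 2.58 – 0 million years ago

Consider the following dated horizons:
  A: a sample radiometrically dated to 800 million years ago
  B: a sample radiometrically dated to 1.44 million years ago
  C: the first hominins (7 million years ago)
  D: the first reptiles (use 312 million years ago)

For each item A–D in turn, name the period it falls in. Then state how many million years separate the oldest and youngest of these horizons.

A — Tonian; B — Quaternary; C — Neogene; D — Carboniferous; span 798.56 million years

Match each age against the start–end ranges in the excerpt: A = 800 Ma → Tonian (1000–720); B = 1.44 Ma → Quaternary (2.58–0); C = 7 Ma → Neogene (23.03–2.58); D = 312 Ma → Carboniferous (358.9–298.9).
The largest age is 800 Ma and the smallest is 1.44 Ma; their difference is 798.56 Myr.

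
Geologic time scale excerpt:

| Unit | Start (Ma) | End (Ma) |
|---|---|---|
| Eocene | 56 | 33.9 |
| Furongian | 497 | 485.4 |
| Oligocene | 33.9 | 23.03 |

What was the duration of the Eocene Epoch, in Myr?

56 − 33.9 = 22.1 million years.

22.1 million years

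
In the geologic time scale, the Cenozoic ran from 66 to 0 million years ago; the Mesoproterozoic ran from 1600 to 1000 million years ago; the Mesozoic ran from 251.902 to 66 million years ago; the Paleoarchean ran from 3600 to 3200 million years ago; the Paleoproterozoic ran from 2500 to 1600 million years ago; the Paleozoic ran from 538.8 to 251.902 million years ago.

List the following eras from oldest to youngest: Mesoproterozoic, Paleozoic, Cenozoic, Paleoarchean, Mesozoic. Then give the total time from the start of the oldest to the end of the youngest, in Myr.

Paleoarchean → Mesoproterozoic → Paleozoic → Mesozoic → Cenozoic; total span 3600 Myr

From the excerpt: Mesoproterozoic 1600–1000; Paleozoic 538.8–251.902; Cenozoic 66–0; Paleoarchean 3600–3200; Mesozoic 251.902–66 (Ma).
Larger Ma is earlier, so the oldest is Paleoarchean and the youngest is Cenozoic; oldest to youngest: Paleoarchean, Mesoproterozoic, Paleozoic, Mesozoic, Cenozoic.
Oldest start 3600 minus youngest end 0 gives 3600 Myr overall.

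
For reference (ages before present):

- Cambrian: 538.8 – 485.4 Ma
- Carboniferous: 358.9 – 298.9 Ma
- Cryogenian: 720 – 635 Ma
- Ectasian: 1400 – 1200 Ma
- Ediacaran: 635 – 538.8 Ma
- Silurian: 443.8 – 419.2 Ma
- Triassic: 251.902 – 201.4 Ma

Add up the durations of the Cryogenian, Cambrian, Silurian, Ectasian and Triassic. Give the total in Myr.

Each duration: Cryogenian = 85; Cambrian = 53.4; Silurian = 24.6; Ectasian = 200; Triassic = 50.502.
Sum: 85 + 53.4 + 24.6 + 200 + 50.502 = 413.502 Myr.

413.502 million years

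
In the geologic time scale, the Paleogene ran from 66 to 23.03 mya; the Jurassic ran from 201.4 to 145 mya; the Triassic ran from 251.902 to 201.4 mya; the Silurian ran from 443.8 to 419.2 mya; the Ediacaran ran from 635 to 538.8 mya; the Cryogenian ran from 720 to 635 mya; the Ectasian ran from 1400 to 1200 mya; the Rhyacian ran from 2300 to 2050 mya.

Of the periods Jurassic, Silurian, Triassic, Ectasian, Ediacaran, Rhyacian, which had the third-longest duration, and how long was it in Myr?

Ediacaran, 96.2 million years

Start − end for each: Jurassic 201.4 − 145 = 56.4; Silurian 443.8 − 419.2 = 24.6; Triassic 251.902 − 201.4 = 50.502; Ectasian 1400 − 1200 = 200; Ediacaran 635 − 538.8 = 96.2; Rhyacian 2300 − 2050 = 250.
Ranking these from longest: Rhyacian > Ectasian > Ediacaran > Jurassic > Triassic > Silurian.
Position 3 in that ranking is Ediacaran, which lasted 96.2 Myr.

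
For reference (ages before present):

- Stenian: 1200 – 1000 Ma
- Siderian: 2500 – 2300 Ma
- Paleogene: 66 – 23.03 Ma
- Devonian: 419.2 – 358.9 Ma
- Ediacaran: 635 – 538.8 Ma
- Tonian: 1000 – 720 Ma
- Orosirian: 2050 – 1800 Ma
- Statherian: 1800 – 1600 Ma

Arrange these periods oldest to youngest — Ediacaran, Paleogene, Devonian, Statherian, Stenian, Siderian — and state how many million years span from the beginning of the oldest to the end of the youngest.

Siderian → Statherian → Stenian → Ediacaran → Devonian → Paleogene; total span 2476.97 Myr

From the excerpt: Ediacaran 635–538.8; Paleogene 66–23.03; Devonian 419.2–358.9; Statherian 1800–1600; Stenian 1200–1000; Siderian 2500–2300 (Ma).
Larger Ma is earlier, so the oldest is Siderian and the youngest is Paleogene; oldest to youngest: Siderian, Statherian, Stenian, Ediacaran, Devonian, Paleogene.
Oldest start 2500 minus youngest end 23.03 gives 2476.97 Myr overall.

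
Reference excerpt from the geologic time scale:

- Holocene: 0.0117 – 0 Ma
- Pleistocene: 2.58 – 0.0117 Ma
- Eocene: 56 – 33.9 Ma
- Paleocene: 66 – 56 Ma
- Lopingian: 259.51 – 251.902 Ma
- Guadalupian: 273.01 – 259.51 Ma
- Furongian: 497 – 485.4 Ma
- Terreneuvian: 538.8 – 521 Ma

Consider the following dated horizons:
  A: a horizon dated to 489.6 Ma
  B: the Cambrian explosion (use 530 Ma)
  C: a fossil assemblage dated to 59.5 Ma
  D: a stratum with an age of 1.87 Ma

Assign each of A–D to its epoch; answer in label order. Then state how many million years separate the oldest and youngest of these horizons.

A — Furongian; B — Terreneuvian; C — Paleocene; D — Pleistocene; span 528.13 million years

Match each age against the start–end ranges in the excerpt: A = 489.6 Ma → Furongian (497–485.4); B = 530 Ma → Terreneuvian (538.8–521); C = 59.5 Ma → Paleocene (66–56); D = 1.87 Ma → Pleistocene (2.58–0.0117).
The largest age is 530 Ma and the smallest is 1.87 Ma; their difference is 528.13 Myr.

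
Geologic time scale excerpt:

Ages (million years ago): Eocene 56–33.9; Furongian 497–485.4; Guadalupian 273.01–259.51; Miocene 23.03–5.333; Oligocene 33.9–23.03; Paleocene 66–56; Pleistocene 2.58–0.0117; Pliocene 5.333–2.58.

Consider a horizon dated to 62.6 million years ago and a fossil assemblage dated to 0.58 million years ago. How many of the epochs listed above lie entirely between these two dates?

4

62.6 Ma sits inside the Paleocene (66–56) and 0.58 Ma inside the Pleistocene (2.58–0.0117); neither of those is wholly between the two dates.
The listed epochs lying completely between them are Eocene, Oligocene, Miocene, Pliocene — 4 in all.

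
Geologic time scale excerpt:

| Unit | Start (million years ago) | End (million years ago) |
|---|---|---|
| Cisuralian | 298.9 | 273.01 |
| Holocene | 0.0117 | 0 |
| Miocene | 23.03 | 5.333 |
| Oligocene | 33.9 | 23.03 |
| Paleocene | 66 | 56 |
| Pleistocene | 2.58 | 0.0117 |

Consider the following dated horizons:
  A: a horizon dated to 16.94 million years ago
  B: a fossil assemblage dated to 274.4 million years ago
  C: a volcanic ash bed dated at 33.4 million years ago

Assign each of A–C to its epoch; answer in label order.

Match each age against the start–end ranges in the excerpt: A = 16.94 Ma → Miocene (23.03–5.333); B = 274.4 Ma → Cisuralian (298.9–273.01); C = 33.4 Ma → Oligocene (33.9–23.03).

A — Miocene; B — Cisuralian; C — Oligocene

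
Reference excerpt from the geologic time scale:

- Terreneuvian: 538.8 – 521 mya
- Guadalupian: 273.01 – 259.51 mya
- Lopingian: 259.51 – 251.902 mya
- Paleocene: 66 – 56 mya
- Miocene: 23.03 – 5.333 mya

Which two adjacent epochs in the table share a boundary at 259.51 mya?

Guadalupian and Lopingian

The Guadalupian ends at 259.51 mya and the Lopingian begins at 259.51 mya, so they share that boundary.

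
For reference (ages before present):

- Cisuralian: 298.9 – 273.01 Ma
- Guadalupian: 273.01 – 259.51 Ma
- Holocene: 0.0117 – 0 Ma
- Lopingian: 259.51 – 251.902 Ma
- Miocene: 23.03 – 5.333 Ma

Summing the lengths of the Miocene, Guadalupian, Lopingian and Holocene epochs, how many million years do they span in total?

38.8167 million years

Duration is start − end for each: (23.03 − 5.333) + (273.01 − 259.51) + (259.51 − 251.902) + (0.0117 − 0).
That is 17.697 + 13.5 + 7.608 + 0.0117, which totals 38.8167 million years.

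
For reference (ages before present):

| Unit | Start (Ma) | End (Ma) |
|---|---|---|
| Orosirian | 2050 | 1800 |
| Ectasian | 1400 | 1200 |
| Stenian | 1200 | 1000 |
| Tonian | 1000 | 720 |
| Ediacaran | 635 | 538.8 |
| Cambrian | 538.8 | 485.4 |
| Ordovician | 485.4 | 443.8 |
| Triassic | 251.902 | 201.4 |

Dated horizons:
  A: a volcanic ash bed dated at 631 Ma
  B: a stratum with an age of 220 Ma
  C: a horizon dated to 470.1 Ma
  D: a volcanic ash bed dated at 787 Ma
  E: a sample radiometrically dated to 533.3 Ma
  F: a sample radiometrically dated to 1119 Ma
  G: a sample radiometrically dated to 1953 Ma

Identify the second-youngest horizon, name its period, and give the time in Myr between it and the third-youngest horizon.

Smaller Ma means younger, so youngest first: B 220 < C 470.1 < E 533.3 < A 631 < D 787 < F 1119 < G 1953.
Counting 2 along gives C (470.1 Ma); the excerpt puts that inside the Ordovician, 485.4–443.8 Ma.
Next in line is E (533.3 Ma), and 533.3 − 470.1 = 63.2 Myr.

C, in the Ordovician; 63.2 million years to E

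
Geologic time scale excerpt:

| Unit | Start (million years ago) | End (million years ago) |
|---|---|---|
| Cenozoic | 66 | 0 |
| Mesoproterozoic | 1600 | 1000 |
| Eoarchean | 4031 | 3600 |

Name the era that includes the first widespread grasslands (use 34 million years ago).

Cenozoic

34 Ma lies between 66 and 0 Ma, so it falls in the Cenozoic.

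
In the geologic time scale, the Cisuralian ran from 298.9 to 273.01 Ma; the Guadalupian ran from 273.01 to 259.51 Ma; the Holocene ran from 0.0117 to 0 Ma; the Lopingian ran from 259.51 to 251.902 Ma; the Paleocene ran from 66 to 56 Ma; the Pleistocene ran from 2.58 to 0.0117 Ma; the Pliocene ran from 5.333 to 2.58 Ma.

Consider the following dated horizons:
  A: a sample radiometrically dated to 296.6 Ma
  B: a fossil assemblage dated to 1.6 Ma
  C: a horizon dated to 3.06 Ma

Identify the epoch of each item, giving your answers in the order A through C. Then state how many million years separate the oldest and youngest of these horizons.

A — Cisuralian; B — Pleistocene; C — Pliocene; span 295 million years

Match each age against the start–end ranges in the excerpt: A = 296.6 Ma → Cisuralian (298.9–273.01); B = 1.6 Ma → Pleistocene (2.58–0.0117); C = 3.06 Ma → Pliocene (5.333–2.58).
The largest age is 296.6 Ma and the smallest is 1.6 Ma; their difference is 295 Myr.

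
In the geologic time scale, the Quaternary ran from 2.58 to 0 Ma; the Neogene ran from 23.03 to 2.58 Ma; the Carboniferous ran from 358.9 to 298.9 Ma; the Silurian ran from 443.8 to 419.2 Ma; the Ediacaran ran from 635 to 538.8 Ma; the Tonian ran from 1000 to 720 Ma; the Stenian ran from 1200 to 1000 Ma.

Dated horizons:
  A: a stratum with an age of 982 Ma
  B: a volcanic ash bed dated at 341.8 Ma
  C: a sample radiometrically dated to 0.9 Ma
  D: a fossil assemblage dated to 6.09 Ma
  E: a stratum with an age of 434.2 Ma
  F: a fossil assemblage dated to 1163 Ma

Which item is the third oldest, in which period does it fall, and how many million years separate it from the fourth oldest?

Sorted oldest-first by Ma: F (1163), A (982), E (434.2), B (341.8), D (6.09), C (0.9).
The third oldest is E at 434.2 Ma, which lies in 443.8–419.2 Ma: the Silurian.
The fourth oldest is B at 341.8 Ma; separation = |434.2 − 341.8| = 92.4 Myr.

E, in the Silurian; 92.4 million years to B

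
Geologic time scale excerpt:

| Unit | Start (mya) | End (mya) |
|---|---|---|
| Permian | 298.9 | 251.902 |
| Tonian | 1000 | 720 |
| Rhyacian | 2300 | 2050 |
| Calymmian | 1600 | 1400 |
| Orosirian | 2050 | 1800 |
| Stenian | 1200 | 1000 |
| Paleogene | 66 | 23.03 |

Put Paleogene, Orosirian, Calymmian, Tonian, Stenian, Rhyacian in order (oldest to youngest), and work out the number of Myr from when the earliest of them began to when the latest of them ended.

Start ages (Ma): Rhyacian 2300, Orosirian 2050, Calymmian 1600, Stenian 1200, Tonian 1000, Paleogene 66.
Ordered oldest to youngest: Rhyacian, Orosirian, Calymmian, Stenian, Tonian, Paleogene.
Span = 2300 − 23.03 = 2276.97 Myr.

Rhyacian → Orosirian → Calymmian → Stenian → Tonian → Paleogene; total span 2276.97 Myr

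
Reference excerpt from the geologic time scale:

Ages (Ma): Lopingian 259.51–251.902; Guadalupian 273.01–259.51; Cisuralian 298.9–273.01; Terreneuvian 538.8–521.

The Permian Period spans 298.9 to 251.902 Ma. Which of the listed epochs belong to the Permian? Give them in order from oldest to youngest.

Epochs with both bounds inside 298.9–251.902 Ma: Cisuralian (298.9–273.01), Guadalupian (273.01–259.51), Lopingian (259.51–251.902).

Cisuralian, Guadalupian, Lopingian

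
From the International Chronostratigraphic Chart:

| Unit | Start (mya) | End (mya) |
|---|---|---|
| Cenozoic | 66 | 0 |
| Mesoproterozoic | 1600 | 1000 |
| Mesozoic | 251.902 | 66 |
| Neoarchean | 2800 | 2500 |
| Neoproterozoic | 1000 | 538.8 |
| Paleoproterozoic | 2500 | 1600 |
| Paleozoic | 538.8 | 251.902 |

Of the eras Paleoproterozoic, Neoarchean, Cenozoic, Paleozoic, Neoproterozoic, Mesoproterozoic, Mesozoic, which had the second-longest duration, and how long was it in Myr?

Mesoproterozoic, 600 million years

Durations: Paleoproterozoic 900; Neoarchean 300; Cenozoic 66; Paleozoic 286.898; Neoproterozoic 461.2; Mesoproterozoic 600; Mesozoic 185.902 Myr.
Sorted longest-first: Paleoproterozoic (900), Mesoproterozoic (600), Neoproterozoic (461.2), Neoarchean (300), Paleozoic (286.898), Mesozoic (185.902), Cenozoic (66).
The second longest is Mesoproterozoic at 600 Myr.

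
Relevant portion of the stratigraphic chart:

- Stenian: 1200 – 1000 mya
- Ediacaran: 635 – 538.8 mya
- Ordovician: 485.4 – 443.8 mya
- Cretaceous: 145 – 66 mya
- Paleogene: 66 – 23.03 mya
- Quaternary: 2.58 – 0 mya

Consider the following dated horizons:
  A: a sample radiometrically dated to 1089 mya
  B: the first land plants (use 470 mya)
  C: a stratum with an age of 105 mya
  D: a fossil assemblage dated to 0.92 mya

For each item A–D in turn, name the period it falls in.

A: 1089 Ma lies in 1200–1000 Ma, so Stenian.
B: 470 Ma lies in 485.4–443.8 Ma, so Ordovician.
C: 105 Ma lies in 145–66 Ma, so Cretaceous.
D: 0.92 Ma lies in 2.58–0 Ma, so Quaternary.

A — Stenian; B — Ordovician; C — Cretaceous; D — Quaternary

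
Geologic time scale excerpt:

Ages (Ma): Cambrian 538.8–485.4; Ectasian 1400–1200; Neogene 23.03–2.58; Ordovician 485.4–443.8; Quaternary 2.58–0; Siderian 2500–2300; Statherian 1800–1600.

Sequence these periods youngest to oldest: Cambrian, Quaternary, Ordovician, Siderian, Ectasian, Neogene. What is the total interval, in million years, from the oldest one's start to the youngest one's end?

Quaternary → Neogene → Ordovician → Cambrian → Ectasian → Siderian; total span 2500 Myr

Start ages (Ma): Siderian 2500, Ectasian 1400, Cambrian 538.8, Ordovician 485.4, Neogene 23.03, Quaternary 2.58.
Ordered youngest to oldest: Quaternary, Neogene, Ordovician, Cambrian, Ectasian, Siderian.
Span = 2500 − 0 = 2500 Myr.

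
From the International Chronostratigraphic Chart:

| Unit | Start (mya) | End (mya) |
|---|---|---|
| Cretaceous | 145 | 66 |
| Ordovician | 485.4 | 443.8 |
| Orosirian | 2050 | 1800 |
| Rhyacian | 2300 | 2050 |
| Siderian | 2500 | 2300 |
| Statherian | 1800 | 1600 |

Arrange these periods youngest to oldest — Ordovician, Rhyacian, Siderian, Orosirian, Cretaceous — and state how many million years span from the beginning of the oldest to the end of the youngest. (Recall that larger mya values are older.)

Cretaceous, Ordovician, Orosirian, Rhyacian, Siderian; total span 2434 Myr

From the excerpt: Ordovician 485.4–443.8; Rhyacian 2300–2050; Siderian 2500–2300; Orosirian 2050–1800; Cretaceous 145–66 (Ma).
Larger Ma is earlier, so the oldest is Siderian and the youngest is Cretaceous; youngest to oldest: Cretaceous, Ordovician, Orosirian, Rhyacian, Siderian.
Oldest start 2500 minus youngest end 66 gives 2434 Myr overall.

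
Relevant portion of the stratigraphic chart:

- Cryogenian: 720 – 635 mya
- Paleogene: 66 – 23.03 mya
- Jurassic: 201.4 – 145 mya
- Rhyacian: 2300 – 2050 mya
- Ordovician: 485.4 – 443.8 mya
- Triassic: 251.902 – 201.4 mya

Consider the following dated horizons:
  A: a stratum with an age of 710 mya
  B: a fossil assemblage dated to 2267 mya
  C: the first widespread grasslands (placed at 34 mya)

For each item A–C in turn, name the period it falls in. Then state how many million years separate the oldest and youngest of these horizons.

A: 710 Ma lies in 720–635 Ma, so Cryogenian.
B: 2267 Ma lies in 2300–2050 Ma, so Rhyacian.
C: 34 Ma lies in 66–23.03 Ma, so Paleogene.
Oldest = 2267 Ma, youngest = 34 Ma → span 2233 Myr.

A — Cryogenian; B — Rhyacian; C — Paleogene; span 2233 million years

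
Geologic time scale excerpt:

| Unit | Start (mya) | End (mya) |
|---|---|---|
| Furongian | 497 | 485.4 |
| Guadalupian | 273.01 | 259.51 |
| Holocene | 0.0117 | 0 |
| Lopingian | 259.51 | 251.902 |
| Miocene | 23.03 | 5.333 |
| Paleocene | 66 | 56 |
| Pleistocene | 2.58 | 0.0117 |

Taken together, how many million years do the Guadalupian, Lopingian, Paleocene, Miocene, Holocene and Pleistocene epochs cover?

51.385 million years

Each duration: Guadalupian = 13.5; Lopingian = 7.608; Paleocene = 10; Miocene = 17.697; Holocene = 0.0117; Pleistocene = 2.5683.
Sum: 13.5 + 7.608 + 10 + 17.697 + 0.0117 + 2.5683 = 51.385 Myr.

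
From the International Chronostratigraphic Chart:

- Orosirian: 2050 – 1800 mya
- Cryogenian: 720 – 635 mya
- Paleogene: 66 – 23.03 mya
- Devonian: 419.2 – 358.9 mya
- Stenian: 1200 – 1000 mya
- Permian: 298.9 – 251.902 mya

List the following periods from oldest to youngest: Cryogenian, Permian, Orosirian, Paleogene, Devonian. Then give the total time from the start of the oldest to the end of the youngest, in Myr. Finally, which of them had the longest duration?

From the excerpt: Cryogenian 720–635; Permian 298.9–251.902; Orosirian 2050–1800; Paleogene 66–23.03; Devonian 419.2–358.9 (Ma).
Larger Ma is earlier, so the oldest is Orosirian and the youngest is Paleogene; oldest to youngest: Orosirian, Cryogenian, Devonian, Permian, Paleogene.
Oldest start 2050 minus youngest end 23.03 gives 2026.97 Myr overall.
Individual lengths (start − end): Paleogene 42.97; Orosirian 250; Devonian 60.3; Cryogenian 85; Permian 46.998. The largest is Orosirian at 250 Myr.

Orosirian, Cryogenian, Devonian, Permian, Paleogene; total span 2026.97 Myr; longest is Orosirian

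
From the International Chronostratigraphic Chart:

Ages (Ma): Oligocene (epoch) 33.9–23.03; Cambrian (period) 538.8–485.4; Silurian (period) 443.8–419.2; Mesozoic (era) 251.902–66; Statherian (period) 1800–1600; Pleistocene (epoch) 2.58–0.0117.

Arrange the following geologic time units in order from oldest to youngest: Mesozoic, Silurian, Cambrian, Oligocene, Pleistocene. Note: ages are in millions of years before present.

The oldest of these is Cambrian (starts 538.8 Ma) and the youngest is Pleistocene (ends 0.0117 Ma).
In between, by decreasing start age: Silurian (443.8), Mesozoic (251.902), Oligocene (33.9).

Cambrian, Silurian, Mesozoic, Oligocene, Pleistocene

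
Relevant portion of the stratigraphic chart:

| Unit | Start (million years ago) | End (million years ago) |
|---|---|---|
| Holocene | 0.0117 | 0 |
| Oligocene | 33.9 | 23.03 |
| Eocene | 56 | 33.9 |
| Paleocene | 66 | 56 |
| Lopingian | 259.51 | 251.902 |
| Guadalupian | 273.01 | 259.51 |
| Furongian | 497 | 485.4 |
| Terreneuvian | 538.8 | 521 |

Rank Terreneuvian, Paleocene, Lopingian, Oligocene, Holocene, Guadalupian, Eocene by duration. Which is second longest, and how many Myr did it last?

Terreneuvian, 17.8 million years

Durations: Terreneuvian 17.8; Paleocene 10; Lopingian 7.608; Oligocene 10.87; Holocene 0.0117; Guadalupian 13.5; Eocene 22.1 Myr.
Sorted longest-first: Eocene (22.1), Terreneuvian (17.8), Guadalupian (13.5), Oligocene (10.87), Paleocene (10), Lopingian (7.608), Holocene (0.0117).
The second longest is Terreneuvian at 17.8 Myr.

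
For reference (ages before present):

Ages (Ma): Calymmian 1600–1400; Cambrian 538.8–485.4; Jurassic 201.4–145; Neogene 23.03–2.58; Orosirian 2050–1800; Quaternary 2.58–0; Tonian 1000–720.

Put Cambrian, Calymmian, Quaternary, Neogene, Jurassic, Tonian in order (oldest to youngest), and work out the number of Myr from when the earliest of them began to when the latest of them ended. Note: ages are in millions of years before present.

Start ages (Ma): Calymmian 1600, Tonian 1000, Cambrian 538.8, Jurassic 201.4, Neogene 23.03, Quaternary 2.58.
Ordered oldest to youngest: Calymmian, Tonian, Cambrian, Jurassic, Neogene, Quaternary.
Span = 1600 − 0 = 1600 Myr.

Calymmian → Tonian → Cambrian → Jurassic → Neogene → Quaternary; total span 1600 Myr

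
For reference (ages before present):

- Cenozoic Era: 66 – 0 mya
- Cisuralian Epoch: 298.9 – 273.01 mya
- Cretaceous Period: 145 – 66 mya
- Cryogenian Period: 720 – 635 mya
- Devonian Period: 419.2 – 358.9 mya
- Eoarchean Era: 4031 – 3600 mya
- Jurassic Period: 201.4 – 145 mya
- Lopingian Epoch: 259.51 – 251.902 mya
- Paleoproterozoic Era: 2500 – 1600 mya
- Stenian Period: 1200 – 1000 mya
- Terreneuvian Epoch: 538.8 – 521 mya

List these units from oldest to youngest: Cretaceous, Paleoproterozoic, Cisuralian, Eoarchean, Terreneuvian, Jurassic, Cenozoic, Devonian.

Eoarchean, Paleoproterozoic, Terreneuvian, Devonian, Cisuralian, Jurassic, Cretaceous, Cenozoic

Read off each span (Ma): Cretaceous 145–66; Paleoproterozoic 2500–1600; Cisuralian 298.9–273.01; Eoarchean 4031–3600; Terreneuvian 538.8–521; Jurassic 201.4–145; Cenozoic 66–0; Devonian 419.2–358.9.
Larger Ma is older, so oldest→youngest is Eoarchean, Paleoproterozoic, Terreneuvian, Devonian, Cisuralian, Jurassic, Cretaceous, Cenozoic.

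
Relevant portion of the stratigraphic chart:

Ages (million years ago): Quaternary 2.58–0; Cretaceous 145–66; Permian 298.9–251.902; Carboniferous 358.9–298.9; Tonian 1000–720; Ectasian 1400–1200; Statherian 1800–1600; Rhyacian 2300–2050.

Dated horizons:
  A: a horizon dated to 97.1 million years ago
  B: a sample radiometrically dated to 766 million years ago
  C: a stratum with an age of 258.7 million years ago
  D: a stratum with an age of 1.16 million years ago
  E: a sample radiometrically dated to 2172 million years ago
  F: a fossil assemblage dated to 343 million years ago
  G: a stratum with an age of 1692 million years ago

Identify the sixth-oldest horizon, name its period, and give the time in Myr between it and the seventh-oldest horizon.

A, in the Cretaceous; 95.94 million years to D

Sorted oldest-first by Ma: E (2172), G (1692), B (766), F (343), C (258.7), A (97.1), D (1.16).
The sixth oldest is A at 97.1 Ma, which lies in 145–66 Ma: the Cretaceous.
The seventh oldest is D at 1.16 Ma; separation = |97.1 − 1.16| = 95.94 Myr.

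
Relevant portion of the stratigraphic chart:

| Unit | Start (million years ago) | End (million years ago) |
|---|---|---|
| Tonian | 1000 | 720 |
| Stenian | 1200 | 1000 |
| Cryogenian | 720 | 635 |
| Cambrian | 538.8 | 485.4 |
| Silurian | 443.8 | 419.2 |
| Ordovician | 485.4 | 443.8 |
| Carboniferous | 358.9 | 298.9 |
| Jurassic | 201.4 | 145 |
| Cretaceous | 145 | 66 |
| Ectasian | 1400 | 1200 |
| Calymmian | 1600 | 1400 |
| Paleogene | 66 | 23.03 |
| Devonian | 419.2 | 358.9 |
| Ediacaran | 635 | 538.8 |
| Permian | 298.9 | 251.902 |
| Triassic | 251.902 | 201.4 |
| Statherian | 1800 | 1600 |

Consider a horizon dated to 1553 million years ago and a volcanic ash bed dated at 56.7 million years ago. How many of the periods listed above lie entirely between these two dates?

14

1553 Ma sits inside the Calymmian (1600–1400) and 56.7 Ma inside the Paleogene (66–23.03); neither of those is wholly between the two dates.
The listed periods lying completely between them are Ectasian, Stenian, Tonian, Cryogenian, Ediacaran, Cambrian, Ordovician, Silurian, Devonian, Carboniferous, Permian, Triassic, Jurassic, Cretaceous — 14 in all.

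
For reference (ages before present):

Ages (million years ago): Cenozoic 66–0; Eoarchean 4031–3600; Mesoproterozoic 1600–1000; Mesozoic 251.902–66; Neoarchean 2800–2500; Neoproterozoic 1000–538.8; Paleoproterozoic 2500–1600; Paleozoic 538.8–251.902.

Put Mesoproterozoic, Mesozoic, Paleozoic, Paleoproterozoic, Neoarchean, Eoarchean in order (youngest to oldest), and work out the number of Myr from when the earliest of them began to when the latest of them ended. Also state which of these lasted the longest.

Start ages (Ma): Eoarchean 4031, Neoarchean 2800, Paleoproterozoic 2500, Mesoproterozoic 1600, Paleozoic 538.8, Mesozoic 251.902.
Ordered youngest to oldest: Mesozoic, Paleozoic, Mesoproterozoic, Paleoproterozoic, Neoarchean, Eoarchean.
Span = 4031 − 66 = 3965 Myr.
Durations: Mesoproterozoic 600, Neoarchean 300, Paleozoic 286.898, Eoarchean 431, Mesozoic 185.902, Paleoproterozoic 900 → longest is Paleoproterozoic (900 Myr).

Mesozoic, Paleozoic, Mesoproterozoic, Paleoproterozoic, Neoarchean, Eoarchean; total span 3965 Myr; longest is Paleoproterozoic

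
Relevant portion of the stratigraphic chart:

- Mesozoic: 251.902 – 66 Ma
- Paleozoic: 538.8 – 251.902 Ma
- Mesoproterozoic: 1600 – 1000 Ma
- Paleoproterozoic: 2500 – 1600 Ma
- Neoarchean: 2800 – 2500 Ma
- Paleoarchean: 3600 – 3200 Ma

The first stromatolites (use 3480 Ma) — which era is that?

3480 Ma lies between 3600 and 3200 Ma, so it falls in the Paleoarchean.

Paleoarchean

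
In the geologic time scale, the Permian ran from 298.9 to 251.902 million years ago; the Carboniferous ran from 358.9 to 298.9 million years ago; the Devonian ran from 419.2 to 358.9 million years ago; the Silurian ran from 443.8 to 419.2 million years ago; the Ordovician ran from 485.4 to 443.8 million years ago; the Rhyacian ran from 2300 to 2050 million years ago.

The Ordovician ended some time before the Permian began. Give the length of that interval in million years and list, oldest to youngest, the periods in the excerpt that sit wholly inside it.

144.9 million years; Silurian, Devonian, Carboniferous

End of Ordovician = 443.8 Ma; start of Permian = 298.9 Ma.
Gap = 443.8 − 298.9 = 144.9 Myr.
Periods wholly inside 443.8–298.9 Ma: Silurian (443.8–419.2), Devonian (419.2–358.9), Carboniferous (358.9–298.9).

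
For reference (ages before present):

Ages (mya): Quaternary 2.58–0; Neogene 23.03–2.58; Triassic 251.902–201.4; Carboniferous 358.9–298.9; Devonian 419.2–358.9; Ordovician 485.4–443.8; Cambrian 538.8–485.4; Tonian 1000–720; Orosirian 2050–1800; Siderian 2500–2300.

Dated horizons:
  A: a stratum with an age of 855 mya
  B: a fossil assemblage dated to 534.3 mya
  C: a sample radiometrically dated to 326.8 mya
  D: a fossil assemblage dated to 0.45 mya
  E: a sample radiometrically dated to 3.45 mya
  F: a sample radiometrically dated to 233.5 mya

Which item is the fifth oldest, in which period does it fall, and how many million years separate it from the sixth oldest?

E, in the Neogene; 3 million years to D

Sorted oldest-first by Ma: A (855), B (534.3), C (326.8), F (233.5), E (3.45), D (0.45).
The fifth oldest is E at 3.45 Ma, which lies in 23.03–2.58 Ma: the Neogene.
The sixth oldest is D at 0.45 Ma; separation = |3.45 − 0.45| = 3 Myr.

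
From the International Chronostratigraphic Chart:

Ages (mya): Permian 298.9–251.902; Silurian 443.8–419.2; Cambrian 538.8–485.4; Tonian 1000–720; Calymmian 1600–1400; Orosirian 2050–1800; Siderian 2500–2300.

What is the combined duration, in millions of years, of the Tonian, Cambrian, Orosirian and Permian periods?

Each duration: Tonian = 280; Cambrian = 53.4; Orosirian = 250; Permian = 46.998.
Sum: 280 + 53.4 + 250 + 46.998 = 630.398 Myr.

630.398 million years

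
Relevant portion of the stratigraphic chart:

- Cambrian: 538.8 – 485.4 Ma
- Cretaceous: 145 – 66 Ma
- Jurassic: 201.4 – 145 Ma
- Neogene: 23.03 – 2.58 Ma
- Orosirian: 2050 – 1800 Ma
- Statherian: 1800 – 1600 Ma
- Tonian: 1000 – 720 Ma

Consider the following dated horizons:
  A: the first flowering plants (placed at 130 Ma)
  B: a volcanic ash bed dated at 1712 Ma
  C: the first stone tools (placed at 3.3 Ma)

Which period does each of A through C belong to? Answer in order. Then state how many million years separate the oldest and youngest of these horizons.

A: 130 Ma lies in 145–66 Ma, so Cretaceous.
B: 1712 Ma lies in 1800–1600 Ma, so Statherian.
C: 3.3 Ma lies in 23.03–2.58 Ma, so Neogene.
Oldest = 1712 Ma, youngest = 3.3 Ma → span 1708.7 Myr.

A — Cretaceous; B — Statherian; C — Neogene; span 1708.7 million years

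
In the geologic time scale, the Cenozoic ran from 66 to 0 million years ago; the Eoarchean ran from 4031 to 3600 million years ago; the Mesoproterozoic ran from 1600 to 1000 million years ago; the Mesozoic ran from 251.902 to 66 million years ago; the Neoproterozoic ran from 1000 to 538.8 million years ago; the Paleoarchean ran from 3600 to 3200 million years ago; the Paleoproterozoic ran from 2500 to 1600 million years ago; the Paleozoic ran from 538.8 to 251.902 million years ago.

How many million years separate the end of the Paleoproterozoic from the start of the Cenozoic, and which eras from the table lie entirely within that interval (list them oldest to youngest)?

1534 million years; Mesoproterozoic, Neoproterozoic, Paleozoic, Mesozoic

The Paleoproterozoic closes at 1600 Ma and the Cenozoic opens at 66 Ma, so the interval is 1600 − 66 = 1534 Myr.
An era fits inside if it starts at or after 1600 Ma and ends at or before 66 Ma; oldest first that gives Mesoproterozoic, Neoproterozoic, Paleozoic, Mesozoic.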